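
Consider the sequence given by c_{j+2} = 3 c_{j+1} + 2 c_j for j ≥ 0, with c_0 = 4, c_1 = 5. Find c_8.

45499

c_2 = 3*5 + 2*4 = 23
c_3 = 3*23 + 2*5 = 79
c_4 = 3*79 + 2*23 = 283
c_5 = 3*283 + 2*79 = 1007
c_6 = 3*1007 + 2*283 = 3587
c_7 = 3*3587 + 2*1007 = 12775
c_8 = 3*12775 + 2*3587 = 45499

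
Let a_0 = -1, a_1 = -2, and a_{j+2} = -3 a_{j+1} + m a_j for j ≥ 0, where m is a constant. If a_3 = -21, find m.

-3

a_2 = 6 - m
a_3 = -18 + m
So -18 + m = -21, giving m = -3.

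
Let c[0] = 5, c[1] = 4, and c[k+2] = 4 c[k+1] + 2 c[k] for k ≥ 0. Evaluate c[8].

195920

c[2] = 4*4 + 2*5 = 26
c[3] = 4*26 + 2*4 = 112
c[4] = 4*112 + 2*26 = 500
c[5] = 4*500 + 2*112 = 2224
c[6] = 4*2224 + 2*500 = 9896
c[7] = 4*9896 + 2*2224 = 44032
c[8] = 4*44032 + 2*9896 = 195920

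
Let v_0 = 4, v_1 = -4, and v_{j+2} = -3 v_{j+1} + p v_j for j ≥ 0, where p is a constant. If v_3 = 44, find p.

-5

v_2 = 12 + 4p
v_3 = -36 - 16p
So -36 - 16p = 44, giving p = -5.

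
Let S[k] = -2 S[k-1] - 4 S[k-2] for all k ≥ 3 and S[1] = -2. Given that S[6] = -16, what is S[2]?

5

Let S[2] = v.
S[3] = 8 - 2v
S[4] = -16
S[5] = 8v
S[6] = 64 - 16v
So 64 - 16v = -16, giving v = 5.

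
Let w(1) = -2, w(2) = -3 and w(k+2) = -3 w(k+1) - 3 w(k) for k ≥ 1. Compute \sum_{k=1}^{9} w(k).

-314

w(3) = -3·(-3) - 3·(-2) = 15
w(4) = -3·15 - 3·(-3) = -36
w(5) = -3·(-36) - 3·15 = 63
w(6) = -3·63 - 3·(-36) = -81
w(7) = -3·(-81) - 3·63 = 54
w(8) = -3·54 - 3·(-81) = 81
w(9) = -3·81 - 3·54 = -405
Sum = (-2) + (-3) + 15 + (-36) + 63 + (-81) + 54 + 81 + (-405) = -314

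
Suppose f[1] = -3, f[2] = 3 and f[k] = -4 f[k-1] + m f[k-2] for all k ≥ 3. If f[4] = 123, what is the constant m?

f[3] = -12 - 3m
f[4] = 48 + 15m
So 48 + 15m = 123, giving m = 5.

5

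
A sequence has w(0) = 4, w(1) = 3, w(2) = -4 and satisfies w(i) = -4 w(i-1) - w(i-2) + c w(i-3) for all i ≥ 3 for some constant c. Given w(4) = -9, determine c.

w(3) = 13 + 4c
w(4) = -48 - 13c
So -48 - 13c = -9, giving c = -3.

-3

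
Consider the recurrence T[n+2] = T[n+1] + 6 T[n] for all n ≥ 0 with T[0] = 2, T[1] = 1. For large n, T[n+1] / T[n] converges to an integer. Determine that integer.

3

The characteristic equation is r^2 - r - 6 = 0, which factors as (r - 3)(r + 2) = 0.
So the roots are 3 and -2. Since |3| > |-2| and the coefficient of 3^n is non-zero, the ratio tends to 3.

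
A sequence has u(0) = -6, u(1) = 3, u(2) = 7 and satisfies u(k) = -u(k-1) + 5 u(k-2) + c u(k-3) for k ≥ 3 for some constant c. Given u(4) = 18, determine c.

u(3) = 8 - 6c
u(4) = 27 + 9c
So 27 + 9c = 18, giving c = -1.

-1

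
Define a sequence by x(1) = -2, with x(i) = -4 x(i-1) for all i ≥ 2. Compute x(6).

x(2) = -4*(-2) = 8
x(3) = -4*8 = -32
x(4) = -4*(-32) = 128
x(5) = -4*128 = -512
x(6) = -4*(-512) = 2048

2048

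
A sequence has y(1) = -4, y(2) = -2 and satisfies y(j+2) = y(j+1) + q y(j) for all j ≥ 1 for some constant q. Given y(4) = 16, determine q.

-3

y(3) = -2 - 4q
y(4) = -2 - 6q
So -2 - 6q = 16, giving q = -3.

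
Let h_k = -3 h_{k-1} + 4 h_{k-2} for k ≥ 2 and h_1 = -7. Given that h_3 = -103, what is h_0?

Let h_0 = y.
h_2 = 21 + 4y
h_3 = -91 - 12y
So -91 - 12y = -103, giving y = 1.

1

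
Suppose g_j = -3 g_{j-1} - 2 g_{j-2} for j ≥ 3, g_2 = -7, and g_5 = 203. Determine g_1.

Let g_1 = y.
g_3 = 21 - 2y
g_4 = -49 + 6y
g_5 = 105 - 14y
So 105 - 14y = 203, giving y = -7.

-7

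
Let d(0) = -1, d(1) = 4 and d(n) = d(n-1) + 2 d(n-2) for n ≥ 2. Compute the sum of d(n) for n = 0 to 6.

125

d(2) = 4 + 2*(-1) = 2
d(3) = 2 + 2*4 = 10
d(4) = 10 + 2*2 = 14
d(5) = 14 + 2*10 = 34
d(6) = 34 + 2*14 = 62
Sum = (-1) + 4 + 2 + 10 + 14 + 34 + 62 = 125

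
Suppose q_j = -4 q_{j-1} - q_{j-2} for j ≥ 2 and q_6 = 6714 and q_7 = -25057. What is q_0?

-6

Rearranging, q_{j-2} = -(q_j + 4 q_{j-1}).
q_5 = -(-25057 + 4(6714)) = -1799
q_4 = -(6714 + 4(-1799)) = 482
q_3 = -(-1799 + 4(482)) = -129
q_2 = -(482 + 4(-129)) = 34
q_1 = -(-129 + 4(34)) = -7
q_0 = -(34 + 4(-7)) = -6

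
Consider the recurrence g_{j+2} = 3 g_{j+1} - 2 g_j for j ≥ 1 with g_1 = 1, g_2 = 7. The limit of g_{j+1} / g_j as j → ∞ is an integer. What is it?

2

The characteristic equation is r^2 - 3r + 2 = 0, which factors as (r - 2)(r - 1) = 0.
So the roots are 2 and 1. Since |2| > |1| and the coefficient of 2^j is non-zero, the ratio tends to 2.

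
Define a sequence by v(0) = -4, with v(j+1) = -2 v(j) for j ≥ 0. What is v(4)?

v(1) = -2·(-4) = 8
v(2) = -2·8 = -16
v(3) = -2·(-16) = 32
v(4) = -2·32 = -64

-64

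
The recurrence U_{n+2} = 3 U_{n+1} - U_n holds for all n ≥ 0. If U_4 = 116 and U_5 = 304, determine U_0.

Rearranging, U_{n-2} = -(U_n - 3 U_{n-1}).
U_3 = -(304 - 3*116) = 44
U_2 = -(116 - 3*44) = 16
U_1 = -(44 - 3*16) = 4
U_0 = -(16 - 3*4) = -4

-4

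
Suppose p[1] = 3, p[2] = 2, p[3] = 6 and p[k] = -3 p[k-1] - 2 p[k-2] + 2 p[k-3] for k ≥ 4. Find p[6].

p[4] = -3(6) - 2(2) + 2(3) = -16
p[5] = -3(-16) - 2(6) + 2(2) = 40
p[6] = -3(40) - 2(-16) + 2(6) = -76

-76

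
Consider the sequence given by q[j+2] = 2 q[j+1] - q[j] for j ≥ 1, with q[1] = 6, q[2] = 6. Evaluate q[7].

6

q[3] = 2·6 - 6 = 6
q[4] = 2·6 - 6 = 6
q[5] = 2·6 - 6 = 6
q[6] = 2·6 - 6 = 6
q[7] = 2·6 - 6 = 6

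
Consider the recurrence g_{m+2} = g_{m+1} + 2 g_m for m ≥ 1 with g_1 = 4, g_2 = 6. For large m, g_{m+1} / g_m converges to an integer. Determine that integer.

The characteristic equation is r^2 - r - 2 = 0, which factors as (r - 2)(r + 1) = 0.
So the roots are 2 and -1. Since |2| > |-1| and the coefficient of 2^m is non-zero, the ratio tends to 2.

2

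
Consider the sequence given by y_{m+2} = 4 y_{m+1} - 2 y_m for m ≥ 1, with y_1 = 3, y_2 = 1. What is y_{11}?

-57632

y_3 = 4*1 - 2*3 = -2
y_4 = 4*(-2) - 2*1 = -10
y_5 = 4*(-10) - 2*(-2) = -36
y_6 = 4*(-36) - 2*(-10) = -124
y_7 = 4*(-124) - 2*(-36) = -424
y_8 = 4*(-424) - 2*(-124) = -1448
y_9 = 4*(-1448) - 2*(-424) = -4944
y_{10} = 4*(-4944) - 2*(-1448) = -16880
y_{11} = 4*(-16880) - 2*(-4944) = -57632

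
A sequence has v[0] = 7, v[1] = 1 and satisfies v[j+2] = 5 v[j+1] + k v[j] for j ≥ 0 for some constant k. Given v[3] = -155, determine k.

v[2] = 5 + 7k
v[3] = 25 + 36k
So 25 + 36k = -155, giving k = -5.

-5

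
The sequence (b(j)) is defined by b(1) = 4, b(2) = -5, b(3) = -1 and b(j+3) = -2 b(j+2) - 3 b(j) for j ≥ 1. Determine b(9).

b(4) = -2(-1) - 3(4) = -10
b(5) = -2(-10) - 3(-5) = 35
b(6) = -2(35) - 3(-1) = -67
b(7) = -2(-67) - 3(-10) = 164
b(8) = -2(164) - 3(35) = -433
b(9) = -2(-433) - 3(-67) = 1067

1067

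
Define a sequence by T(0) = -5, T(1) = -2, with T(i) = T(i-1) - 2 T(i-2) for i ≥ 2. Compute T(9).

T(2) = (-2) - 2*(-5) = 8
T(3) = 8 - 2*(-2) = 12
T(4) = 12 - 2*8 = -4
T(5) = (-4) - 2*12 = -28
T(6) = (-28) - 2*(-4) = -20
T(7) = (-20) - 2*(-28) = 36
T(8) = 36 - 2*(-20) = 76
T(9) = 76 - 2*36 = 4

4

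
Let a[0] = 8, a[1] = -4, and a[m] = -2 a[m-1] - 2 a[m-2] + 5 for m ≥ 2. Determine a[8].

a[2] = -2(-4) - 2(8) + 5 = -3
a[3] = -2(-3) - 2(-4) + 5 = 19
a[4] = -2(19) - 2(-3) + 5 = -27
a[5] = -2(-27) - 2(19) + 5 = 21
a[6] = -2(21) - 2(-27) + 5 = 17
a[7] = -2(17) - 2(21) + 5 = -71
a[8] = -2(-71) - 2(17) + 5 = 113

113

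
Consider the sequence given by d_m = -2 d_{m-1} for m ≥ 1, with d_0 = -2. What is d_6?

-128

d_1 = -2(-2) = 4
d_2 = -2(4) = -8
d_3 = -2(-8) = 16
d_4 = -2(16) = -32
d_5 = -2(-32) = 64
d_6 = -2(64) = -128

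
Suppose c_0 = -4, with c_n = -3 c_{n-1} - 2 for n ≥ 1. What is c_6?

c_1 = -3·(-4) - 2 = 10
c_2 = -3·10 - 2 = -32
c_3 = -3·(-32) - 2 = 94
c_4 = -3·94 - 2 = -284
c_5 = -3·(-284) - 2 = 850
c_6 = -3·850 - 2 = -2552

-2552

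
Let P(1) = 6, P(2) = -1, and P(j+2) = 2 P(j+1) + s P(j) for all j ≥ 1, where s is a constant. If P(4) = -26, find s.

P(3) = -2 + 6s
P(4) = -4 + 11s
So -4 + 11s = -26, giving s = -2.

-2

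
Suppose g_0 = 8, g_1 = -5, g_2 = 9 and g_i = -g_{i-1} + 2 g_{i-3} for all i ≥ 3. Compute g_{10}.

99

g_3 = -9 + 2(8) = 7
g_4 = -7 + 2(-5) = -17
g_5 = -(-17) + 2(9) = 35
g_6 = -35 + 2(7) = -21
g_7 = -(-21) + 2(-17) = -13
g_8 = -(-13) + 2(35) = 83
g_9 = -83 + 2(-21) = -125
g_{10} = -(-125) + 2(-13) = 99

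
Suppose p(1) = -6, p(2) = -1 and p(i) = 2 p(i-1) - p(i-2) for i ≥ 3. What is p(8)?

29

p(3) = 2·(-1) - (-6) = 4
p(4) = 2·4 - (-1) = 9
p(5) = 2·9 - 4 = 14
p(6) = 2·14 - 9 = 19
p(7) = 2·19 - 14 = 24
p(8) = 2·24 - 19 = 29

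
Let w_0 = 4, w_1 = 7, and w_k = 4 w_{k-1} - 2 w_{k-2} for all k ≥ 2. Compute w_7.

w_2 = 4·7 - 2·4 = 20
w_3 = 4·20 - 2·7 = 66
w_4 = 4·66 - 2·20 = 224
w_5 = 4·224 - 2·66 = 764
w_6 = 4·764 - 2·224 = 2608
w_7 = 4·2608 - 2·764 = 8904

8904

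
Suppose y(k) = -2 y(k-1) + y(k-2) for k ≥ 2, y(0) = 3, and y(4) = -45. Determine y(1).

5

Let y(1) = x.
y(2) = 3 - 2x
y(3) = -6 + 5x
y(4) = 15 - 12x
So 15 - 12x = -45, giving x = 5.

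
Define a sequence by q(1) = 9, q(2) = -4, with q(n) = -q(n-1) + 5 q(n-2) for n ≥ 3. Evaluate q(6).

q(3) = -(-4) + 5(9) = 49
q(4) = -49 + 5(-4) = -69
q(5) = -(-69) + 5(49) = 314
q(6) = -314 + 5(-69) = -659

-659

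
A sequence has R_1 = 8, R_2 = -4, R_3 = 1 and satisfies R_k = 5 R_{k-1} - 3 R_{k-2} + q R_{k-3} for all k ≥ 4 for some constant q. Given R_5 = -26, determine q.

-3

R_4 = 17 + 8q
R_5 = 82 + 36q
So 82 + 36q = -26, giving q = -3.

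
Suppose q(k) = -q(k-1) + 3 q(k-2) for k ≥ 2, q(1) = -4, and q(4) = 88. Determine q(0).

5

Let q(0) = w.
q(2) = 4 + 3w
q(3) = -16 - 3w
q(4) = 28 + 12w
So 28 + 12w = 88, giving w = 5.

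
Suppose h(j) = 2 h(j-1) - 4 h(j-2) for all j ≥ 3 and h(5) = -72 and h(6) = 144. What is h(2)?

Rearranging, h(j-2) = (h(j) - 2 h(j-1)) / -4.
h(4) = (144 - 2·(-72)) / -4 = 288/-4 = -72
h(3) = (-72 - 2·(-72)) / -4 = 72/-4 = -18
h(2) = (-72 - 2·(-18)) / -4 = -36/-4 = 9

9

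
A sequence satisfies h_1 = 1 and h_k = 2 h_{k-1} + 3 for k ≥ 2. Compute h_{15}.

65533

The fixed point is 3/(1 - 2) = -3, so h_k + 3 = 2(h_{k-1} + 3).
Hence h_k = 4·2^{k-1} - 3.
h_{15} = 4·2^{14} - 3 = 4·16384 - 3 = 65533.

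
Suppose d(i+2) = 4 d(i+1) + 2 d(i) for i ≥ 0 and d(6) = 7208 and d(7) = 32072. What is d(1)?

Rearranging, d(i-2) = (d(i) - 4 d(i-1)) / 2.
d(5) = (32072 - 4·7208) / 2 = 3240/2 = 1620
d(4) = (7208 - 4·1620) / 2 = 728/2 = 364
d(3) = (1620 - 4·364) / 2 = 164/2 = 82
d(2) = (364 - 4·82) / 2 = 36/2 = 18
d(1) = (82 - 4·18) / 2 = 10/2 = 5

5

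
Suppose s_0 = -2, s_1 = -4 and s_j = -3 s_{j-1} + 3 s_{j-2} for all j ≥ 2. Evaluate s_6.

1566

s_2 = -3*(-4) + 3*(-2) = 6
s_3 = -3*6 + 3*(-4) = -30
s_4 = -3*(-30) + 3*6 = 108
s_5 = -3*108 + 3*(-30) = -414
s_6 = -3*(-414) + 3*108 = 1566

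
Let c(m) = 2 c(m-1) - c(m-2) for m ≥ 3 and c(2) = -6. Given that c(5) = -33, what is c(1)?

3

Let c(1) = x.
c(3) = -12 - x
c(4) = -18 - 2x
c(5) = -24 - 3x
So -24 - 3x = -33, giving x = 3.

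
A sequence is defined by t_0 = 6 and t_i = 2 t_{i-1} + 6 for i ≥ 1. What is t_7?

1530

t_1 = 2*6 + 6 = 18
t_2 = 2*18 + 6 = 42
t_3 = 2*42 + 6 = 90
t_4 = 2*90 + 6 = 186
t_5 = 2*186 + 6 = 378
t_6 = 2*378 + 6 = 762
t_7 = 2*762 + 6 = 1530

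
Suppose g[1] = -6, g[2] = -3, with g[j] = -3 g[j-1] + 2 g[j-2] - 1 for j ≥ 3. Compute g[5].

g[3] = -3(-3) + 2(-6) - 1 = -4
g[4] = -3(-4) + 2(-3) - 1 = 5
g[5] = -3(5) + 2(-4) - 1 = -24

-24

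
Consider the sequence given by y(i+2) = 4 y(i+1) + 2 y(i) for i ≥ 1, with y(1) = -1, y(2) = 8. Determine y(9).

y(3) = 4*8 + 2*(-1) = 30
y(4) = 4*30 + 2*8 = 136
y(5) = 4*136 + 2*30 = 604
y(6) = 4*604 + 2*136 = 2688
y(7) = 4*2688 + 2*604 = 11960
y(8) = 4*11960 + 2*2688 = 53216
y(9) = 4*53216 + 2*11960 = 236784

236784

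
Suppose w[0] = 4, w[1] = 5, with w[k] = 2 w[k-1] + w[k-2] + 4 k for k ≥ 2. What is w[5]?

w[2] = 2·5 + 4 + 8 = 22
w[3] = 2·22 + 5 + 12 = 61
w[4] = 2·61 + 22 + 16 = 160
w[5] = 2·160 + 61 + 20 = 401

401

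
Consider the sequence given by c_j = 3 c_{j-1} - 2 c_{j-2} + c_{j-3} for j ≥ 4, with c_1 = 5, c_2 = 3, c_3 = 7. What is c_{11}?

7702

c_4 = 3(7) - 2(3) + 5 = 20
c_5 = 3(20) - 2(7) + 3 = 49
c_6 = 3(49) - 2(20) + 7 = 114
c_7 = 3(114) - 2(49) + 20 = 264
c_8 = 3(264) - 2(114) + 49 = 613
c_9 = 3(613) - 2(264) + 114 = 1425
c_{10} = 3(1425) - 2(613) + 264 = 3313
c_{11} = 3(3313) - 2(1425) + 613 = 7702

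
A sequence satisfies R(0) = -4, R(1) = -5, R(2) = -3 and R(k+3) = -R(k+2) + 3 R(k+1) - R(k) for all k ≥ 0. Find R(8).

284

R(3) = -(-3) + 3*(-5) - (-4) = -8
R(4) = -(-8) + 3*(-3) - (-5) = 4
R(5) = -4 + 3*(-8) - (-3) = -25
R(6) = -(-25) + 3*4 - (-8) = 45
R(7) = -45 + 3*(-25) - 4 = -124
R(8) = -(-124) + 3*45 - (-25) = 284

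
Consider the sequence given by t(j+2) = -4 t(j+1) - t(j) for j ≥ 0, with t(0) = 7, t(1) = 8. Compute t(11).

t(2) = -4(8) - 7 = -39
t(3) = -4(-39) - 8 = 148
t(4) = -4(148) - (-39) = -553
t(5) = -4(-553) - 148 = 2064
t(6) = -4(2064) - (-553) = -7703
t(7) = -4(-7703) - 2064 = 28748
t(8) = -4(28748) - (-7703) = -107289
t(9) = -4(-107289) - 28748 = 400408
t(10) = -4(400408) - (-107289) = -1494343
t(11) = -4(-1494343) - 400408 = 5576964

5576964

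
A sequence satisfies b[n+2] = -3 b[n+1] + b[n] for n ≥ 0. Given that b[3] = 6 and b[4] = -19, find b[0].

Rearranging, b[n-2] = b[n] + 3 b[n-1].
b[2] = -19 + 3·6 = -1
b[1] = 6 + 3·(-1) = 3
b[0] = -1 + 3·3 = 8

8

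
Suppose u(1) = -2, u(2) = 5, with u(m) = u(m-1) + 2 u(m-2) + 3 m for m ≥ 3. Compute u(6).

u(3) = 5 + 2·(-2) + 9 = 10
u(4) = 10 + 2·5 + 12 = 32
u(5) = 32 + 2·10 + 15 = 67
u(6) = 67 + 2·32 + 18 = 149

149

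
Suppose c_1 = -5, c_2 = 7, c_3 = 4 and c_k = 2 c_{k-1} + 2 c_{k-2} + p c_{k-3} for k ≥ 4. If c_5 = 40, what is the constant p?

4

c_4 = 22 - 5p
c_5 = 52 - 3p
So 52 - 3p = 40, giving p = 4.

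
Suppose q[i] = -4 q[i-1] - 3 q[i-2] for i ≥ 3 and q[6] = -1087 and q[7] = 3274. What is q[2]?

Rearranging, q[i-2] = (q[i] + 4 q[i-1]) / -3.
q[5] = (3274 + 4·(-1087)) / -3 = -1074/-3 = 358
q[4] = (-1087 + 4·358) / -3 = 345/-3 = -115
q[3] = (358 + 4·(-115)) / -3 = -102/-3 = 34
q[2] = (-115 + 4·34) / -3 = 21/-3 = -7

-7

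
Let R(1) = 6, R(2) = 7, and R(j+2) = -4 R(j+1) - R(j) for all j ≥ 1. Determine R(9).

-93514

R(3) = -4·7 - 6 = -34
R(4) = -4·(-34) - 7 = 129
R(5) = -4·129 - (-34) = -482
R(6) = -4·(-482) - 129 = 1799
R(7) = -4·1799 - (-482) = -6714
R(8) = -4·(-6714) - 1799 = 25057
R(9) = -4·25057 - (-6714) = -93514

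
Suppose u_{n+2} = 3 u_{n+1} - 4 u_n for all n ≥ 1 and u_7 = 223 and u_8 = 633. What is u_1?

Rearranging, u_{n-2} = (u_n - 3 u_{n-1}) / -4.
u_6 = (633 - 3·223) / -4 = -36/-4 = 9
u_5 = (223 - 3·9) / -4 = 196/-4 = -49
u_4 = (9 - 3·(-49)) / -4 = 156/-4 = -39
u_3 = (-49 - 3·(-39)) / -4 = 68/-4 = -17
u_2 = (-39 - 3·(-17)) / -4 = 12/-4 = -3
u_1 = (-17 - 3·(-3)) / -4 = -8/-4 = 2

2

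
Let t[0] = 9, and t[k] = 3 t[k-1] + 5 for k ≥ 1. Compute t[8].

75449

t[1] = 3·9 + 5 = 32
t[2] = 3·32 + 5 = 101
t[3] = 3·101 + 5 = 308
t[4] = 3·308 + 5 = 929
t[5] = 3·929 + 5 = 2792
t[6] = 3·2792 + 5 = 8381
t[7] = 3·8381 + 5 = 25148
t[8] = 3·25148 + 5 = 75449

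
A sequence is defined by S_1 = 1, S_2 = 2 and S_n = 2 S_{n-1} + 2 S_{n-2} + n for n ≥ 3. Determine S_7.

S_3 = 2(2) + 2(1) + 3 = 9
S_4 = 2(9) + 2(2) + 4 = 26
S_5 = 2(26) + 2(9) + 5 = 75
S_6 = 2(75) + 2(26) + 6 = 208
S_7 = 2(208) + 2(75) + 7 = 573

573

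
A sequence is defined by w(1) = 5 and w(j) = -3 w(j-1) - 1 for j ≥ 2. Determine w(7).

3827

w(2) = -3*5 - 1 = -16
w(3) = -3*(-16) - 1 = 47
w(4) = -3*47 - 1 = -142
w(5) = -3*(-142) - 1 = 425
w(6) = -3*425 - 1 = -1276
w(7) = -3*(-1276) - 1 = 3827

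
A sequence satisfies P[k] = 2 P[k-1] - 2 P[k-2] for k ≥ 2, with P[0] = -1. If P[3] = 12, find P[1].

4

Let P[1] = z.
P[2] = 2 + 2z
P[3] = 4 + 2z
So 4 + 2z = 12, giving z = 4.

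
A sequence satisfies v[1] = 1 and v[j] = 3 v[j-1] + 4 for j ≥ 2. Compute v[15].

14348905

The fixed point is 4/(1 - 3) = -2, so v[j] + 2 = 3(v[j-1] + 2).
Hence v[j] = 3·3^{j-1} - 2.
v[15] = 3·3^{14} - 2 = 3·4782969 - 2 = 14348905.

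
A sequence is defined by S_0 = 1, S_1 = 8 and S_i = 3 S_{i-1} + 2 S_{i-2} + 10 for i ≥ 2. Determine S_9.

278762

S_2 = 3*8 + 2*1 + 10 = 36
S_3 = 3*36 + 2*8 + 10 = 134
S_4 = 3*134 + 2*36 + 10 = 484
S_5 = 3*484 + 2*134 + 10 = 1730
S_6 = 3*1730 + 2*484 + 10 = 6168
S_7 = 3*6168 + 2*1730 + 10 = 21974
S_8 = 3*21974 + 2*6168 + 10 = 78268
S_9 = 3*78268 + 2*21974 + 10 = 278762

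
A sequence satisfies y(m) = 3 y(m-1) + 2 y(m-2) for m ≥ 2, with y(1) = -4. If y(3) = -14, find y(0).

5

Let y(0) = v.
y(2) = -12 + 2v
y(3) = -44 + 6v
So -44 + 6v = -14, giving v = 5.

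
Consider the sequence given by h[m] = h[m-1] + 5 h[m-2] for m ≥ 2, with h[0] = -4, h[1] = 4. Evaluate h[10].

h[2] = 4 + 5*(-4) = -16
h[3] = (-16) + 5*4 = 4
h[4] = 4 + 5*(-16) = -76
h[5] = (-76) + 5*4 = -56
h[6] = (-56) + 5*(-76) = -436
h[7] = (-436) + 5*(-56) = -716
h[8] = (-716) + 5*(-436) = -2896
h[9] = (-2896) + 5*(-716) = -6476
h[10] = (-6476) + 5*(-2896) = -20956

-20956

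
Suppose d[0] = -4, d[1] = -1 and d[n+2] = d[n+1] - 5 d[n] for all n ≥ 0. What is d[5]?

-191

d[2] = (-1) - 5·(-4) = 19
d[3] = 19 - 5·(-1) = 24
d[4] = 24 - 5·19 = -71
d[5] = (-71) - 5·24 = -191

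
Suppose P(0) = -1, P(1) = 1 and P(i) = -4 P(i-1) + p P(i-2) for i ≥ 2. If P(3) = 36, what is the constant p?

4

P(2) = -4 - p
P(3) = 16 + 5p
So 16 + 5p = 36, giving p = 4.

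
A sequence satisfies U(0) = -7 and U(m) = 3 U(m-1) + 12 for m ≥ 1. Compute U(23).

-94143178833

The fixed point is 12/(1 - 3) = -6, so U(m) + 6 = 3(U(m-1) + 6).
Hence U(m) = -1·3^m - 6.
U(23) = -1·3^{23} - 6 = -1·94143178827 - 6 = -94143178833.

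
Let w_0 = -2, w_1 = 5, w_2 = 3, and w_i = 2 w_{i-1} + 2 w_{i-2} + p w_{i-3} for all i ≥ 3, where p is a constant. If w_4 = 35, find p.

-3

w_3 = 16 - 2p
w_4 = 38 + p
So 38 + p = 35, giving p = -3.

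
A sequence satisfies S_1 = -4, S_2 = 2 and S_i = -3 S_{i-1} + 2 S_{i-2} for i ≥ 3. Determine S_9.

S_3 = -3·2 + 2·(-4) = -14
S_4 = -3·(-14) + 2·2 = 46
S_5 = -3·46 + 2·(-14) = -166
S_6 = -3·(-166) + 2·46 = 590
S_7 = -3·590 + 2·(-166) = -2102
S_8 = -3·(-2102) + 2·590 = 7486
S_9 = -3·7486 + 2·(-2102) = -26662

-26662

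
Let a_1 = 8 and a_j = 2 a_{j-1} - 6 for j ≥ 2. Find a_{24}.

The fixed point is -6/(1 - 2) = 6, so a_j - 6 = 2(a_{j-1} - 6).
Hence a_j = 2·2^{j-1} + 6.
a_{24} = 2·2^{23} + 6 = 2·8388608 + 6 = 16777222.

16777222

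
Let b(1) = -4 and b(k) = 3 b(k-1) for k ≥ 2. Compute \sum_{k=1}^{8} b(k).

b(2) = 3·(-4) = -12
b(3) = 3·(-12) = -36
b(4) = 3·(-36) = -108
b(5) = 3·(-108) = -324
b(6) = 3·(-324) = -972
b(7) = 3·(-972) = -2916
b(8) = 3·(-2916) = -8748
Sum = (-4) + (-12) + (-36) + (-108) + (-324) + (-972) + (-2916) + (-8748) = -13120

-13120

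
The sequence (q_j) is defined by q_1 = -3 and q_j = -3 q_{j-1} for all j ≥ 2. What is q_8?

6561

q_2 = -3·(-3) = 9
q_3 = -3·9 = -27
q_4 = -3·(-27) = 81
q_5 = -3·81 = -243
q_6 = -3·(-243) = 729
q_7 = -3·729 = -2187
q_8 = -3·(-2187) = 6561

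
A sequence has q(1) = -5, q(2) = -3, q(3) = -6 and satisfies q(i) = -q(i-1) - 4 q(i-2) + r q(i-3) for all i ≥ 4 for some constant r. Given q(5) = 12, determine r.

3

q(4) = 18 - 5r
q(5) = 6 + 2r
So 6 + 2r = 12, giving r = 3.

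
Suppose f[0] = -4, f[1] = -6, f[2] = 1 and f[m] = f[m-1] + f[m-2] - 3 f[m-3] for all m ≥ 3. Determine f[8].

-68

f[3] = 1 + (-6) - 3*(-4) = 7
f[4] = 7 + 1 - 3*(-6) = 26
f[5] = 26 + 7 - 3*1 = 30
f[6] = 30 + 26 - 3*7 = 35
f[7] = 35 + 30 - 3*26 = -13
f[8] = (-13) + 35 - 3*30 = -68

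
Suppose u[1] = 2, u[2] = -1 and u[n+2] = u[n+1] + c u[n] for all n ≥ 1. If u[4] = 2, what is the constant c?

u[3] = -1 + 2c
u[4] = -1 + c
So -1 + c = 2, giving c = 3.

3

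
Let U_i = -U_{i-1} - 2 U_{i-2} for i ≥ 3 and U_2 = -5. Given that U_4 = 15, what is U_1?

5

Let U_1 = w.
U_3 = 5 - 2w
U_4 = 5 + 2w
So 5 + 2w = 15, giving w = 5.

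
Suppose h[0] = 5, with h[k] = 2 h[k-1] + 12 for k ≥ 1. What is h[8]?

4340

h[1] = 2·5 + 12 = 22
h[2] = 2·22 + 12 = 56
h[3] = 2·56 + 12 = 124
h[4] = 2·124 + 12 = 260
h[5] = 2·260 + 12 = 532
h[6] = 2·532 + 12 = 1076
h[7] = 2·1076 + 12 = 2164
h[8] = 2·2164 + 12 = 4340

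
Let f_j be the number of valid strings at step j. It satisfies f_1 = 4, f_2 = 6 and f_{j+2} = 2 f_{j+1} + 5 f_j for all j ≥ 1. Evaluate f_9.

48308

f_3 = 2·6 + 5·4 = 32
f_4 = 2·32 + 5·6 = 94
f_5 = 2·94 + 5·32 = 348
f_6 = 2·348 + 5·94 = 1166
f_7 = 2·1166 + 5·348 = 4072
f_8 = 2·4072 + 5·1166 = 13974
f_9 = 2·13974 + 5·4072 = 48308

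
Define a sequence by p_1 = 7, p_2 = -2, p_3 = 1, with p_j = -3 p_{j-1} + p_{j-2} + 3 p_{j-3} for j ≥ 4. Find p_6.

p_4 = -3·1 + (-2) + 3·7 = 16
p_5 = -3·16 + 1 + 3·(-2) = -53
p_6 = -3·(-53) + 16 + 3·1 = 178

178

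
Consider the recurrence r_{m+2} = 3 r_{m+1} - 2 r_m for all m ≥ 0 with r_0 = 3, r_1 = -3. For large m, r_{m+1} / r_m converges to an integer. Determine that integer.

2

The characteristic equation is r^2 - 3r + 2 = 0, which factors as (r - 2)(r - 1) = 0.
So the roots are 2 and 1. Since |2| > |1| and the coefficient of 2^m is non-zero, the ratio tends to 2.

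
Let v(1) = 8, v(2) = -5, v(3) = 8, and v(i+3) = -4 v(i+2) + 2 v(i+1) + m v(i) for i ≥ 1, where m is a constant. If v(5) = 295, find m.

-3

v(4) = -42 + 8m
v(5) = 184 - 37m
So 184 - 37m = 295, giving m = -3.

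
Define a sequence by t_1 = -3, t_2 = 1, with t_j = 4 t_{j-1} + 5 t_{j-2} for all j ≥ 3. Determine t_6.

t_3 = 4·1 + 5·(-3) = -11
t_4 = 4·(-11) + 5·1 = -39
t_5 = 4·(-39) + 5·(-11) = -211
t_6 = 4·(-211) + 5·(-39) = -1039

-1039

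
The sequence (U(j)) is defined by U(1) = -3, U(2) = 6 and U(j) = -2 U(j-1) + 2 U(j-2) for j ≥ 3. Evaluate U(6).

U(3) = -2(6) + 2(-3) = -18
U(4) = -2(-18) + 2(6) = 48
U(5) = -2(48) + 2(-18) = -132
U(6) = -2(-132) + 2(48) = 360

360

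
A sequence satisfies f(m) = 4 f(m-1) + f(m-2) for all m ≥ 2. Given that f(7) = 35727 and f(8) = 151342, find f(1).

Rearranging, f(m-2) = f(m) - 4 f(m-1).
f(6) = 151342 - 4*35727 = 8434
f(5) = 35727 - 4*8434 = 1991
f(4) = 8434 - 4*1991 = 470
f(3) = 1991 - 4*470 = 111
f(2) = 470 - 4*111 = 26
f(1) = 111 - 4*26 = 7

7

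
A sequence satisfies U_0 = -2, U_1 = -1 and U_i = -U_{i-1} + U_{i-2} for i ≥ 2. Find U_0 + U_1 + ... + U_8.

U_2 = -(-1) + (-2) = -1
U_3 = -(-1) + (-1) = 0
U_4 = -0 + (-1) = -1
U_5 = -(-1) + 0 = 1
U_6 = -1 + (-1) = -2
U_7 = -(-2) + 1 = 3
U_8 = -3 + (-2) = -5
Sum = (-2) + (-1) + (-1) + 0 + (-1) + 1 + (-2) + 3 + (-5) = -8

-8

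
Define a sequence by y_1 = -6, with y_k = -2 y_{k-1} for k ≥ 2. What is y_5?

y_2 = -2(-6) = 12
y_3 = -2(12) = -24
y_4 = -2(-24) = 48
y_5 = -2(48) = -96

-96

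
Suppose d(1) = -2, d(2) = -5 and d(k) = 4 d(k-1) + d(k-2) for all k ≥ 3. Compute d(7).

-7070

d(3) = 4(-5) + (-2) = -22
d(4) = 4(-22) + (-5) = -93
d(5) = 4(-93) + (-22) = -394
d(6) = 4(-394) + (-93) = -1669
d(7) = 4(-1669) + (-394) = -7070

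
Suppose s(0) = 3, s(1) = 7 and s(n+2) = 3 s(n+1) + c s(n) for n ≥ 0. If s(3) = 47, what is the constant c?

s(2) = 21 + 3c
s(3) = 63 + 16c
So 63 + 16c = 47, giving c = -1.

-1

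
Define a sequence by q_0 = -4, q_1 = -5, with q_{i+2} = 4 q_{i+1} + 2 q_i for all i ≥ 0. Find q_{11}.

-18779552

q_2 = 4·(-5) + 2·(-4) = -28
q_3 = 4·(-28) + 2·(-5) = -122
q_4 = 4·(-122) + 2·(-28) = -544
q_5 = 4·(-544) + 2·(-122) = -2420
q_6 = 4·(-2420) + 2·(-544) = -10768
q_7 = 4·(-10768) + 2·(-2420) = -47912
q_8 = 4·(-47912) + 2·(-10768) = -213184
q_9 = 4·(-213184) + 2·(-47912) = -948560
q_{10} = 4·(-948560) + 2·(-213184) = -4220608
q_{11} = 4·(-4220608) + 2·(-948560) = -18779552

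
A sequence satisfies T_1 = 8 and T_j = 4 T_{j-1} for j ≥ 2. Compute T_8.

T_2 = 4·8 = 32
T_3 = 4·32 = 128
T_4 = 4·128 = 512
T_5 = 4·512 = 2048
T_6 = 4·2048 = 8192
T_7 = 4·8192 = 32768
T_8 = 4·32768 = 131072

131072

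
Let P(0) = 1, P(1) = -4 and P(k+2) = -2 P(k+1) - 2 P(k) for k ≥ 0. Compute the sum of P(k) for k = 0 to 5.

11

P(2) = -2(-4) - 2(1) = 6
P(3) = -2(6) - 2(-4) = -4
P(4) = -2(-4) - 2(6) = -4
P(5) = -2(-4) - 2(-4) = 16
Sum = 1 + (-4) + 6 + (-4) + (-4) + 16 = 11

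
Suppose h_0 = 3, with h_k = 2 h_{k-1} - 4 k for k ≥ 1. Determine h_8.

h_1 = 2(3) - 4 = 2
h_2 = 2(2) - 8 = -4
h_3 = 2(-4) - 12 = -20
h_4 = 2(-20) - 16 = -56
h_5 = 2(-56) - 20 = -132
h_6 = 2(-132) - 24 = -288
h_7 = 2(-288) - 28 = -604
h_8 = 2(-604) - 32 = -1240

-1240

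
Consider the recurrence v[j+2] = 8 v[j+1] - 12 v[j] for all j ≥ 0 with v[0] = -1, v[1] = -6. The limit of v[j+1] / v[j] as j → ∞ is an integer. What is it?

The characteristic equation is r^2 - 8r + 12 = 0, which factors as (r - 6)(r - 2) = 0.
So the roots are 6 and 2. Since |6| > |2| and the coefficient of 6^j is non-zero, the ratio tends to 6.

6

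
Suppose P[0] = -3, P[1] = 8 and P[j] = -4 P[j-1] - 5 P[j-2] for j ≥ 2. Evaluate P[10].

P[2] = -4(8) - 5(-3) = -17
P[3] = -4(-17) - 5(8) = 28
P[4] = -4(28) - 5(-17) = -27
P[5] = -4(-27) - 5(28) = -32
P[6] = -4(-32) - 5(-27) = 263
P[7] = -4(263) - 5(-32) = -892
P[8] = -4(-892) - 5(263) = 2253
P[9] = -4(2253) - 5(-892) = -4552
P[10] = -4(-4552) - 5(2253) = 6943

6943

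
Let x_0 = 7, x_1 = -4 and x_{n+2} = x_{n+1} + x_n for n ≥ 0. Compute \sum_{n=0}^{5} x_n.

x_2 = (-4) + 7 = 3
x_3 = 3 + (-4) = -1
x_4 = (-1) + 3 = 2
x_5 = 2 + (-1) = 1
Sum = 7 + (-4) + 3 + (-1) + 2 + 1 = 8

8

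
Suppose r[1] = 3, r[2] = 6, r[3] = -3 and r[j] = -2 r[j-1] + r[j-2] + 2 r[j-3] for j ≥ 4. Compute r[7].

-123

r[4] = -2·(-3) + 6 + 2·3 = 18
r[5] = -2·18 + (-3) + 2·6 = -27
r[6] = -2·(-27) + 18 + 2·(-3) = 66
r[7] = -2·66 + (-27) + 2·18 = -123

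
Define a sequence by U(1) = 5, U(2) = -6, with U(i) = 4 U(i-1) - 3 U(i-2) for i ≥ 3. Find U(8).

-12018

U(3) = 4(-6) - 3(5) = -39
U(4) = 4(-39) - 3(-6) = -138
U(5) = 4(-138) - 3(-39) = -435
U(6) = 4(-435) - 3(-138) = -1326
U(7) = 4(-1326) - 3(-435) = -3999
U(8) = 4(-3999) - 3(-1326) = -12018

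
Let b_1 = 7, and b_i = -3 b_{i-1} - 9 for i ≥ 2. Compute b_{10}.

-182070

b_2 = -3(7) - 9 = -30
b_3 = -3(-30) - 9 = 81
b_4 = -3(81) - 9 = -252
b_5 = -3(-252) - 9 = 747
b_6 = -3(747) - 9 = -2250
b_7 = -3(-2250) - 9 = 6741
b_8 = -3(6741) - 9 = -20232
b_9 = -3(-20232) - 9 = 60687
b_{10} = -3(60687) - 9 = -182070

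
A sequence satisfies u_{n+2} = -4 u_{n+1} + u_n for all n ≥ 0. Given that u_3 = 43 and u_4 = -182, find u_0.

Rearranging, u_{n-2} = u_n + 4 u_{n-1}.
u_2 = -182 + 4*43 = -10
u_1 = 43 + 4*(-10) = 3
u_0 = -10 + 4*3 = 2

2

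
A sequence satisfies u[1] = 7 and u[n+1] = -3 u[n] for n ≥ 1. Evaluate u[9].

u[2] = -3·7 = -21
u[3] = -3·(-21) = 63
u[4] = -3·63 = -189
u[5] = -3·(-189) = 567
u[6] = -3·567 = -1701
u[7] = -3·(-1701) = 5103
u[8] = -3·5103 = -15309
u[9] = -3·(-15309) = 45927

45927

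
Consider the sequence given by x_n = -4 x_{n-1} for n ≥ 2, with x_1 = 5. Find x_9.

327680

x_2 = -4·5 = -20
x_3 = -4·(-20) = 80
x_4 = -4·80 = -320
x_5 = -4·(-320) = 1280
x_6 = -4·1280 = -5120
x_7 = -4·(-5120) = 20480
x_8 = -4·20480 = -81920
x_9 = -4·(-81920) = 327680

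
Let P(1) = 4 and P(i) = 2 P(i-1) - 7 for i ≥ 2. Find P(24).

The fixed point is -7/(1 - 2) = 7, so P(i) - 7 = 2(P(i-1) - 7).
Hence P(i) = -3·2^{i-1} + 7.
P(24) = -3·2^{23} + 7 = -3·8388608 + 7 = -25165817.

-25165817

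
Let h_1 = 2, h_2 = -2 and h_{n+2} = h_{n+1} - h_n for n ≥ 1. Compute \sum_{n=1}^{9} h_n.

h_3 = (-2) - 2 = -4
h_4 = (-4) - (-2) = -2
h_5 = (-2) - (-4) = 2
h_6 = 2 - (-2) = 4
h_7 = 4 - 2 = 2
h_8 = 2 - 4 = -2
h_9 = (-2) - 2 = -4
Sum = 2 + (-2) + (-4) + (-2) + 2 + 4 + 2 + (-2) + (-4) = -4

-4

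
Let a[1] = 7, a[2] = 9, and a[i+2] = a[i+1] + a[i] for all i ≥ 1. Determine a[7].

107

a[3] = 9 + 7 = 16
a[4] = 16 + 9 = 25
a[5] = 25 + 16 = 41
a[6] = 41 + 25 = 66
a[7] = 66 + 41 = 107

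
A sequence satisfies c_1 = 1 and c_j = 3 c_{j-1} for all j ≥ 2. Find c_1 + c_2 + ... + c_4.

c_2 = 3·1 = 3
c_3 = 3·3 = 9
c_4 = 3·9 = 27
Sum = 1 + 3 + 9 + 27 = 40

40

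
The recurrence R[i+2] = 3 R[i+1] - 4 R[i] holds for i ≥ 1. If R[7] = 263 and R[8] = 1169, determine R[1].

7

Rearranging, R[i-2] = (R[i] - 3 R[i-1]) / -4.
R[6] = (1169 - 3*263) / -4 = 380/-4 = -95
R[5] = (263 - 3*(-95)) / -4 = 548/-4 = -137
R[4] = (-95 - 3*(-137)) / -4 = 316/-4 = -79
R[3] = (-137 - 3*(-79)) / -4 = 100/-4 = -25
R[2] = (-79 - 3*(-25)) / -4 = -4/-4 = 1
R[1] = (-25 - 3*1) / -4 = -28/-4 = 7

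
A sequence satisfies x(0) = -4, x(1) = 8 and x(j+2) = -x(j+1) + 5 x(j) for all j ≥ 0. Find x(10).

x(2) = -8 + 5·(-4) = -28
x(3) = -(-28) + 5·8 = 68
x(4) = -68 + 5·(-28) = -208
x(5) = -(-208) + 5·68 = 548
x(6) = -548 + 5·(-208) = -1588
x(7) = -(-1588) + 5·548 = 4328
x(8) = -4328 + 5·(-1588) = -12268
x(9) = -(-12268) + 5·4328 = 33908
x(10) = -33908 + 5·(-12268) = -95248

-95248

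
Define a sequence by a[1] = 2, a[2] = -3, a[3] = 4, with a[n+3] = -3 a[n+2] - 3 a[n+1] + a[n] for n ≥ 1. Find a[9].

a[4] = -3·4 - 3·(-3) + 2 = -1
a[5] = -3·(-1) - 3·4 + (-3) = -12
a[6] = -3·(-12) - 3·(-1) + 4 = 43
a[7] = -3·43 - 3·(-12) + (-1) = -94
a[8] = -3·(-94) - 3·43 + (-12) = 141
a[9] = -3·141 - 3·(-94) + 43 = -98

-98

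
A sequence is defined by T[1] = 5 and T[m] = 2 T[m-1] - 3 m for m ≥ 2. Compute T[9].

T[2] = 2*5 - 6 = 4
T[3] = 2*4 - 9 = -1
T[4] = 2*(-1) - 12 = -14
T[5] = 2*(-14) - 15 = -43
T[6] = 2*(-43) - 18 = -104
T[7] = 2*(-104) - 21 = -229
T[8] = 2*(-229) - 24 = -482
T[9] = 2*(-482) - 27 = -991

-991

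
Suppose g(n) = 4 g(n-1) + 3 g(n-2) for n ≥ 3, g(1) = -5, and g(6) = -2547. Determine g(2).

-3

Let g(2) = y.
g(3) = -15 + 4y
g(4) = -60 + 19y
g(5) = -285 + 88y
g(6) = -1320 + 409y
So -1320 + 409y = -2547, giving y = -3.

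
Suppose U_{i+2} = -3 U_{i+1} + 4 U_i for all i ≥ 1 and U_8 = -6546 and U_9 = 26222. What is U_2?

6

Rearranging, U_{i-2} = (U_i + 3 U_{i-1}) / 4.
U_7 = (26222 + 3(-6546)) / 4 = 6584/4 = 1646
U_6 = (-6546 + 3(1646)) / 4 = -1608/4 = -402
U_5 = (1646 + 3(-402)) / 4 = 440/4 = 110
U_4 = (-402 + 3(110)) / 4 = -72/4 = -18
U_3 = (110 + 3(-18)) / 4 = 56/4 = 14
U_2 = (-18 + 3(14)) / 4 = 24/4 = 6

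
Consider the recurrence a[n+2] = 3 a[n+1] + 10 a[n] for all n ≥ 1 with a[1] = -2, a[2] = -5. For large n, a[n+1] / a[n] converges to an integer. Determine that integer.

5

The characteristic equation is r^2 - 3r - 10 = 0, which factors as (r - 5)(r + 2) = 0.
So the roots are 5 and -2. Since |5| > |-2| and the coefficient of 5^n is non-zero, the ratio tends to 5.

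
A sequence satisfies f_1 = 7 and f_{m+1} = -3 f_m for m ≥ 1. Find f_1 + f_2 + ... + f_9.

34447

f_2 = -3*7 = -21
f_3 = -3*(-21) = 63
f_4 = -3*63 = -189
f_5 = -3*(-189) = 567
f_6 = -3*567 = -1701
f_7 = -3*(-1701) = 5103
f_8 = -3*5103 = -15309
f_9 = -3*(-15309) = 45927
Sum = 7 + (-21) + 63 + (-189) + 567 + (-1701) + 5103 + (-15309) + 45927 = 34447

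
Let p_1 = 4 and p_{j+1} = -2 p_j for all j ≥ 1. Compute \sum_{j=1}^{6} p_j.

-84

p_2 = -2*4 = -8
p_3 = -2*(-8) = 16
p_4 = -2*16 = -32
p_5 = -2*(-32) = 64
p_6 = -2*64 = -128
Sum = 4 + (-8) + 16 + (-32) + 64 + (-128) = -84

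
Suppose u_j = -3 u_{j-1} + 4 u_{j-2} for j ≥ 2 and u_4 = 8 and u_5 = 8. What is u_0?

8

Rearranging, u_{j-2} = (u_j + 3 u_{j-1}) / 4.
u_3 = (8 + 3(8)) / 4 = 32/4 = 8
u_2 = (8 + 3(8)) / 4 = 32/4 = 8
u_1 = (8 + 3(8)) / 4 = 32/4 = 8
u_0 = (8 + 3(8)) / 4 = 32/4 = 8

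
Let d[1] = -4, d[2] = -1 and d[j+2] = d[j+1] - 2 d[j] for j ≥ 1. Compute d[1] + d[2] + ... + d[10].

55

d[3] = (-1) - 2(-4) = 7
d[4] = 7 - 2(-1) = 9
d[5] = 9 - 2(7) = -5
d[6] = (-5) - 2(9) = -23
d[7] = (-23) - 2(-5) = -13
d[8] = (-13) - 2(-23) = 33
d[9] = 33 - 2(-13) = 59
d[10] = 59 - 2(33) = -7
Sum = (-4) + (-1) + 7 + 9 + (-5) + (-23) + (-13) + 33 + 59 + (-7) = 55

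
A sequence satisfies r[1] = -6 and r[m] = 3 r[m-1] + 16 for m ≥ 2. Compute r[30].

The fixed point is 16/(1 - 3) = -8, so r[m] + 8 = 3(r[m-1] + 8).
Hence r[m] = 2·3^{m-1} - 8.
r[30] = 2·3^{29} - 8 = 2·68630377364883 - 8 = 137260754729758.

137260754729758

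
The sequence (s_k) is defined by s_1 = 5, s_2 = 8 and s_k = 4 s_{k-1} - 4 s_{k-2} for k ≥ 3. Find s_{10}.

-2048

s_3 = 4·8 - 4·5 = 12
s_4 = 4·12 - 4·8 = 16
s_5 = 4·16 - 4·12 = 16
s_6 = 4·16 - 4·16 = 0
s_7 = 4·0 - 4·16 = -64
s_8 = 4·(-64) - 4·0 = -256
s_9 = 4·(-256) - 4·(-64) = -768
s_{10} = 4·(-768) - 4·(-256) = -2048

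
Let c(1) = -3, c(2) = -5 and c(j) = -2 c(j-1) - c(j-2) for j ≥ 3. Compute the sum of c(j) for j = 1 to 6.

c(3) = -2(-5) - (-3) = 13
c(4) = -2(13) - (-5) = -21
c(5) = -2(-21) - 13 = 29
c(6) = -2(29) - (-21) = -37
Sum = (-3) + (-5) + 13 + (-21) + 29 + (-37) = -24

-24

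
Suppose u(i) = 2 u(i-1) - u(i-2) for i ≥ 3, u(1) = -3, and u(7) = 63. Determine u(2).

8

Let u(2) = x.
u(3) = 3 + 2x
u(4) = 6 + 3x
u(5) = 9 + 4x
u(6) = 12 + 5x
u(7) = 15 + 6x
So 15 + 6x = 63, giving x = 8.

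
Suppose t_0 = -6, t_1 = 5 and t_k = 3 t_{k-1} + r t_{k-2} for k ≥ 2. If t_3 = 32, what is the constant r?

t_2 = 15 - 6r
t_3 = 45 - 13r
So 45 - 13r = 32, giving r = 1.

1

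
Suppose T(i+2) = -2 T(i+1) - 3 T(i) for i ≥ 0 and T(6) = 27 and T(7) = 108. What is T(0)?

Rearranging, T(i-2) = (T(i) + 2 T(i-1)) / -3.
T(5) = (108 + 2·27) / -3 = 162/-3 = -54
T(4) = (27 + 2·(-54)) / -3 = -81/-3 = 27
T(3) = (-54 + 2·27) / -3 = 0/-3 = 0
T(2) = (27 + 2·0) / -3 = 27/-3 = -9
T(1) = (0 + 2·(-9)) / -3 = -18/-3 = 6
T(0) = (-9 + 2·6) / -3 = 3/-3 = -1

-1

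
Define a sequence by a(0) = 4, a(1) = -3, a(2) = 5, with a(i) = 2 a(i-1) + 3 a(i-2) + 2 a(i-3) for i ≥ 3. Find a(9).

a(3) = 2*5 + 3*(-3) + 2*4 = 9
a(4) = 2*9 + 3*5 + 2*(-3) = 27
a(5) = 2*27 + 3*9 + 2*5 = 91
a(6) = 2*91 + 3*27 + 2*9 = 281
a(7) = 2*281 + 3*91 + 2*27 = 889
a(8) = 2*889 + 3*281 + 2*91 = 2803
a(9) = 2*2803 + 3*889 + 2*281 = 8835

8835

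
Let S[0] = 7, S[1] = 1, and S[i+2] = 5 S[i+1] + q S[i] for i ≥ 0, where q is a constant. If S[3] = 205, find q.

S[2] = 5 + 7q
S[3] = 25 + 36q
So 25 + 36q = 205, giving q = 5.

5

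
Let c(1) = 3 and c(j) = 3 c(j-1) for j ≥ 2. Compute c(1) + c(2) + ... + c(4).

c(2) = 3(3) = 9
c(3) = 3(9) = 27
c(4) = 3(27) = 81
Sum = 3 + 9 + 27 + 81 = 120

120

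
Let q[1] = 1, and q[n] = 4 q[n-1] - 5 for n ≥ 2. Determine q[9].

q[2] = 4(1) - 5 = -1
q[3] = 4(-1) - 5 = -9
q[4] = 4(-9) - 5 = -41
q[5] = 4(-41) - 5 = -169
q[6] = 4(-169) - 5 = -681
q[7] = 4(-681) - 5 = -2729
q[8] = 4(-2729) - 5 = -10921
q[9] = 4(-10921) - 5 = -43689

-43689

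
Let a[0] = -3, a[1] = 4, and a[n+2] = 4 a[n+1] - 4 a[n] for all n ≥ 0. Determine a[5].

a[2] = 4(4) - 4(-3) = 28
a[3] = 4(28) - 4(4) = 96
a[4] = 4(96) - 4(28) = 272
a[5] = 4(272) - 4(96) = 704

704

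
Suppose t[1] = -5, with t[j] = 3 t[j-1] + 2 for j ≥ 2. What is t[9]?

t[2] = 3·(-5) + 2 = -13
t[3] = 3·(-13) + 2 = -37
t[4] = 3·(-37) + 2 = -109
t[5] = 3·(-109) + 2 = -325
t[6] = 3·(-325) + 2 = -973
t[7] = 3·(-973) + 2 = -2917
t[8] = 3·(-2917) + 2 = -8749
t[9] = 3·(-8749) + 2 = -26245

-26245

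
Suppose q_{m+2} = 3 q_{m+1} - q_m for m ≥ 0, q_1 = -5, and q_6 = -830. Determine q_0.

2

Let q_0 = v.
q_2 = -15 - v
q_3 = -40 - 3v
q_4 = -105 - 8v
q_5 = -275 - 21v
q_6 = -720 - 55v
So -720 - 55v = -830, giving v = 2.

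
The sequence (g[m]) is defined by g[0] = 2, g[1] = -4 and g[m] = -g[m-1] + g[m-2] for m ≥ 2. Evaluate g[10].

g[2] = -(-4) + 2 = 6
g[3] = -6 + (-4) = -10
g[4] = -(-10) + 6 = 16
g[5] = -16 + (-10) = -26
g[6] = -(-26) + 16 = 42
g[7] = -42 + (-26) = -68
g[8] = -(-68) + 42 = 110
g[9] = -110 + (-68) = -178
g[10] = -(-178) + 110 = 288

288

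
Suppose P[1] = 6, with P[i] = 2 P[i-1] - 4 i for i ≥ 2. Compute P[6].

-160

P[2] = 2·6 - 8 = 4
P[3] = 2·4 - 12 = -4
P[4] = 2·(-4) - 16 = -24
P[5] = 2·(-24) - 20 = -68
P[6] = 2·(-68) - 24 = -160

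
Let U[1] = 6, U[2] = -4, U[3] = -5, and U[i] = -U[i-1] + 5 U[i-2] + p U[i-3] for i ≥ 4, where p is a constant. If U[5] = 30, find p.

U[4] = -15 + 6p
U[5] = -10 - 10p
So -10 - 10p = 30, giving p = -4.

-4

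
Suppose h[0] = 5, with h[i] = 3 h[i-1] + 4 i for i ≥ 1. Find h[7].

17479

h[1] = 3(5) + 4 = 19
h[2] = 3(19) + 8 = 65
h[3] = 3(65) + 12 = 207
h[4] = 3(207) + 16 = 637
h[5] = 3(637) + 20 = 1931
h[6] = 3(1931) + 24 = 5817
h[7] = 3(5817) + 28 = 17479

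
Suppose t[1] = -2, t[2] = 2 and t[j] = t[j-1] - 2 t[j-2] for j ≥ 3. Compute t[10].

t[3] = 2 - 2·(-2) = 6
t[4] = 6 - 2·2 = 2
t[5] = 2 - 2·6 = -10
t[6] = (-10) - 2·2 = -14
t[7] = (-14) - 2·(-10) = 6
t[8] = 6 - 2·(-14) = 34
t[9] = 34 - 2·6 = 22
t[10] = 22 - 2·34 = -46

-46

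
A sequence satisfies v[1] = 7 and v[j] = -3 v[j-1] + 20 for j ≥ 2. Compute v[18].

-258280321

The fixed point is 20/(1 + 3) = 5, so v[j] - 5 = -3(v[j-1] - 5).
Hence v[j] = 2·(-3)^{j-1} + 5.
v[18] = 2·(-3)^{17} + 5 = 2·-129140163 + 5 = -258280321.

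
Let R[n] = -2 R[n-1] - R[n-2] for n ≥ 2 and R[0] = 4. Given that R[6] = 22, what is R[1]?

Let R[1] = w.
R[2] = -4 - 2w
R[3] = 8 + 3w
R[4] = -12 - 4w
R[5] = 16 + 5w
R[6] = -20 - 6w
So -20 - 6w = 22, giving w = -7.

-7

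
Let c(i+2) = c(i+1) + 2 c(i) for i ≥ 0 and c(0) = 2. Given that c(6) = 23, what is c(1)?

-1

Let c(1) = v.
c(2) = 4 + v
c(3) = 4 + 3v
c(4) = 12 + 5v
c(5) = 20 + 11v
c(6) = 44 + 21v
So 44 + 21v = 23, giving v = -1.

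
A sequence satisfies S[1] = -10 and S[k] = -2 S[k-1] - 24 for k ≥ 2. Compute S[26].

The fixed point is -24/(1 + 2) = -8, so S[k] + 8 = -2(S[k-1] + 8).
Hence S[k] = -2·(-2)^{k-1} - 8.
S[26] = -2·(-2)^{25} - 8 = -2·-33554432 - 8 = 67108856.

67108856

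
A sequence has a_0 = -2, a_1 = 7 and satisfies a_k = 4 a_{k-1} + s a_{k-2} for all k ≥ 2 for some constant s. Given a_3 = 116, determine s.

a_2 = 28 - 2s
a_3 = 112 - s
So 112 - s = 116, giving s = -4.

-4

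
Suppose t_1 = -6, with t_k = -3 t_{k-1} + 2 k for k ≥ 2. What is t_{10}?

135326

t_2 = -3*(-6) + 4 = 22
t_3 = -3*22 + 6 = -60
t_4 = -3*(-60) + 8 = 188
t_5 = -3*188 + 10 = -554
t_6 = -3*(-554) + 12 = 1674
t_7 = -3*1674 + 14 = -5008
t_8 = -3*(-5008) + 16 = 15040
t_9 = -3*15040 + 18 = -45102
t_{10} = -3*(-45102) + 20 = 135326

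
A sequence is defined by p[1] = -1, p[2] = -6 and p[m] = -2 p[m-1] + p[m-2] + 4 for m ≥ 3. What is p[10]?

-6654

p[3] = -2·(-6) + (-1) + 4 = 15
p[4] = -2·15 + (-6) + 4 = -32
p[5] = -2·(-32) + 15 + 4 = 83
p[6] = -2·83 + (-32) + 4 = -194
p[7] = -2·(-194) + 83 + 4 = 475
p[8] = -2·475 + (-194) + 4 = -1140
p[9] = -2·(-1140) + 475 + 4 = 2759
p[10] = -2·2759 + (-1140) + 4 = -6654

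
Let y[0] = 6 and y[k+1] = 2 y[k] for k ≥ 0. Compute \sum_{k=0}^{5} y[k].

y[1] = 2*6 = 12
y[2] = 2*12 = 24
y[3] = 2*24 = 48
y[4] = 2*48 = 96
y[5] = 2*96 = 192
Sum = 6 + 12 + 24 + 48 + 96 + 192 = 378

378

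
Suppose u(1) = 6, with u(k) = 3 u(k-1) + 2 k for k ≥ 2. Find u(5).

682

u(2) = 3*6 + 4 = 22
u(3) = 3*22 + 6 = 72
u(4) = 3*72 + 8 = 224
u(5) = 3*224 + 10 = 682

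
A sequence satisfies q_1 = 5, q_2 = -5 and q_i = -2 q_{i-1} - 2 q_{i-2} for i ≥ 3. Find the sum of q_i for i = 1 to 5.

-10

q_3 = -2*(-5) - 2*5 = 0
q_4 = -2*0 - 2*(-5) = 10
q_5 = -2*10 - 2*0 = -20
Sum = 5 + (-5) + 0 + 10 + (-20) = -10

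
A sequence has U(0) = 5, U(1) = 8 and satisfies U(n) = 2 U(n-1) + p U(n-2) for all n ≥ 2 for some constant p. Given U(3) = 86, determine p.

U(2) = 16 + 5p
U(3) = 32 + 18p
So 32 + 18p = 86, giving p = 3.

3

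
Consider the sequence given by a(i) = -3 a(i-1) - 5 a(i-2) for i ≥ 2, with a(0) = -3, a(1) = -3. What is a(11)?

a(2) = -3(-3) - 5(-3) = 24
a(3) = -3(24) - 5(-3) = -57
a(4) = -3(-57) - 5(24) = 51
a(5) = -3(51) - 5(-57) = 132
a(6) = -3(132) - 5(51) = -651
a(7) = -3(-651) - 5(132) = 1293
a(8) = -3(1293) - 5(-651) = -624
a(9) = -3(-624) - 5(1293) = -4593
a(10) = -3(-4593) - 5(-624) = 16899
a(11) = -3(16899) - 5(-4593) = -27732

-27732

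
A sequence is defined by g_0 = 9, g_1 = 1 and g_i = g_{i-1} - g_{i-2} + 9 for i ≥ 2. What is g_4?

g_2 = 1 - 9 + 9 = 1
g_3 = 1 - 1 + 9 = 9
g_4 = 9 - 1 + 9 = 17

17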